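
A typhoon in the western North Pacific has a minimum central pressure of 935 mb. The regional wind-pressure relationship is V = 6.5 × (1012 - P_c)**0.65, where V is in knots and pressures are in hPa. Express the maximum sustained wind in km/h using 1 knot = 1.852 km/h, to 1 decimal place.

ΔP = 1012 − 935 = 77 mb.
V ≈ 6.5 × 77^0.65 = 6.5 × 16.835 ≈ 109.429 kt.
109.429 × 1.852 ≈ 202.66 km/h → 202.7 km/h.

202.7 km/h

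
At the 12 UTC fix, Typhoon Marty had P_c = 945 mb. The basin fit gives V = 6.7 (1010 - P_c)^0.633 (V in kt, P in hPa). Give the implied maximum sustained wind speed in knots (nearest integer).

94 kt

ΔP = 1010 − 945 = 65 mb.
65^0.633 ≈ 14.047.
V ≈ 6.7 × 14.047 ≈ 94.1 kt.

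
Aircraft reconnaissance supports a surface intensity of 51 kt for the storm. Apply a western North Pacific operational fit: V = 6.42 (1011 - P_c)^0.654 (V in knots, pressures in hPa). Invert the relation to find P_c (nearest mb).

987 mb

ΔP = (V / 6.42)^(1/0.654) = (51/6.42)^1.529.
51/6.42 = 7.944; 7.944^1.529 ≈ 23.78 mb.
P_c = 1011 − 23.78 = 987.22 ≈ 987 mb.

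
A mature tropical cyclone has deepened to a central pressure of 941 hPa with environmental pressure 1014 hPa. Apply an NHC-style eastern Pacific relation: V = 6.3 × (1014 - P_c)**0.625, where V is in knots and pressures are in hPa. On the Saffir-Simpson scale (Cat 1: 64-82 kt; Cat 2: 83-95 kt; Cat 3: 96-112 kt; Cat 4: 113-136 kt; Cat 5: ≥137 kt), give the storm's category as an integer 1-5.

ΔP = 1014 − 941 = 73 hPa.
V ≈ 6.3 × 73^0.625 = 6.3 × 14.61 ≈ 92 kt.
92 kt falls in the Category 2 band.

2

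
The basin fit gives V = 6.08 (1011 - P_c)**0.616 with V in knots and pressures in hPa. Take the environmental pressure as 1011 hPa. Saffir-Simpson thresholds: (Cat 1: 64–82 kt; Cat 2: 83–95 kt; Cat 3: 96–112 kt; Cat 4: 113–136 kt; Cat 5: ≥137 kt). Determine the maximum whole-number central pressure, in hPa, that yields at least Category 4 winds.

Category 4 begins at V = 113 kt.
Required ΔP = (113/6.08)^(1/0.616) = 18.586^1.623 ≈ 114.91 hPa.
P_c ≤ 1011 − 114.91 = 896.09, so the highest integer P_c is 896 hPa.

896 hPa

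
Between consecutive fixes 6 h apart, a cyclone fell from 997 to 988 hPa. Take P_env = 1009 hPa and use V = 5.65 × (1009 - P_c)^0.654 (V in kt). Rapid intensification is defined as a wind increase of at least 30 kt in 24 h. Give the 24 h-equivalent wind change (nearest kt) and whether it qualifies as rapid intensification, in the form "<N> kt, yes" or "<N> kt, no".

V₁: ΔP = 12, V ≈ 5.65 × 12^0.654 ≈ 28.70 kt.
V₂: ΔP = 21, V ≈ 5.65 × 21^0.654 ≈ 41.38 kt.
ΔV over 6 h = 12.68 kt → 24 h equivalent = 12.68 × 24/6 ≈ 50.72 kt.
51 kt ≥ 30 kt ⇒ rapid intensification.

51 kt, yes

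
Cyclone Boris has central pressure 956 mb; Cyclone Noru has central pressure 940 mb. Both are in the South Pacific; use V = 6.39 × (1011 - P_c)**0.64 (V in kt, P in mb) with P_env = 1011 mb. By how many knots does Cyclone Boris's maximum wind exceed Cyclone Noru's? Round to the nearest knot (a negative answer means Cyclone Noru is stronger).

-15 kt

Cyclone Boris: ΔP = 55; V ≈ 6.39 × 55^0.64 ≈ 83.05 kt.
Cyclone Noru: ΔP = 71; V ≈ 6.39 × 71^0.64 ≈ 97.79 kt.
Difference ≈ 83.05 − 97.79 = -14.74 → -15 kt.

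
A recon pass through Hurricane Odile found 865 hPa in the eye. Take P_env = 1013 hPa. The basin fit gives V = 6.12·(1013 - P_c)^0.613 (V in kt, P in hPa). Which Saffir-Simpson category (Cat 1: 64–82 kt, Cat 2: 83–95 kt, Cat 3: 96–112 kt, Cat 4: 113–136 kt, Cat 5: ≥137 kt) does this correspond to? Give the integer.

4

ΔP = 1013 − 865 = 148 hPa.
V ≈ 6.12 × 148^0.613 = 6.12 × 21.40 ≈ 131 kt.
131 kt falls in the Category 4 band.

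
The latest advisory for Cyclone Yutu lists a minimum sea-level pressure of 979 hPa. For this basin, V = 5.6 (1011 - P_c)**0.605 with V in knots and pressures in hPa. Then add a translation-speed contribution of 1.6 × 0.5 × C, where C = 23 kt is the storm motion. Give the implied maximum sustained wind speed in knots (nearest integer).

ΔP = 1011 − 979 = 32 hPa.
32^0.605 ≈ 8.140.
V ≈ 5.6 × 8.140 ≈ 45.6 kt.
Translation term: 1.6 × 0.5 × 23 = 18.4 kt.
Corrected V ≈ 64 kt → 64 kt.

64 kt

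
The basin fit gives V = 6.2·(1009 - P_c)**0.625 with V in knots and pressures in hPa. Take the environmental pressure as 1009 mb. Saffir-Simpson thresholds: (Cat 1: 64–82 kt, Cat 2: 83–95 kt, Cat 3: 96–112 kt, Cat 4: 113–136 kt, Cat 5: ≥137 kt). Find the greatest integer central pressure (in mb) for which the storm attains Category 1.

967 mb

Category 1 begins at V = 64 kt.
Required ΔP = (64/6.2)^(1/0.625) = 10.323^1.600 ≈ 41.89 mb.
P_c ≤ 1009 − 41.89 = 967.11, so the highest integer P_c is 967 mb.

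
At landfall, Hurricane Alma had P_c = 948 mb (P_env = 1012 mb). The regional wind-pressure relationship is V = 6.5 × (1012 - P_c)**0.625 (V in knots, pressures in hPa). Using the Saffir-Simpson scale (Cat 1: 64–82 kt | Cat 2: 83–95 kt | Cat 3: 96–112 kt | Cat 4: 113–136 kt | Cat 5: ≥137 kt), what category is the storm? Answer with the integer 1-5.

ΔP = 1012 − 948 = 64 mb.
V ≈ 6.5 × 64^0.625 = 6.5 × 13.45 ≈ 87 kt.
87 kt falls in the Category 2 band.

2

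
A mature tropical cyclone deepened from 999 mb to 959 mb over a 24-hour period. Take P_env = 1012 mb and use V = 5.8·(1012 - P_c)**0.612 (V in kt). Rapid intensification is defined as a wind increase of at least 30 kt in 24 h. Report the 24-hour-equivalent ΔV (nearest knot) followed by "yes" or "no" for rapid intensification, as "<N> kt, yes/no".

V₁: ΔP = 13, V ≈ 5.8 × 13^0.612 ≈ 27.87 kt.
V₂: ΔP = 53, V ≈ 5.8 × 53^0.612 ≈ 65.87 kt.
ΔV over 24 h = 38.00 kt → 24 h equivalent = 38.00 × 24/24 ≈ 38.00 kt.
38 kt ≥ 30 kt ⇒ rapid intensification.

38 kt, yes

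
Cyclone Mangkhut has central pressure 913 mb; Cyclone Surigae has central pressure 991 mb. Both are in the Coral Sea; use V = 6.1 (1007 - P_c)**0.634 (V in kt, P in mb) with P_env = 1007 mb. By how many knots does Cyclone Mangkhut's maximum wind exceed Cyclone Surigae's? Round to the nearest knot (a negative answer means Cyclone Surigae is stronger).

73 kt

Cyclone Mangkhut: ΔP = 94; V ≈ 6.1 × 94^0.634 ≈ 108.72 kt.
Cyclone Surigae: ΔP = 16; V ≈ 6.1 × 16^0.634 ≈ 35.38 kt.
Difference ≈ 108.72 − 35.38 = 73.34 → 73 kt.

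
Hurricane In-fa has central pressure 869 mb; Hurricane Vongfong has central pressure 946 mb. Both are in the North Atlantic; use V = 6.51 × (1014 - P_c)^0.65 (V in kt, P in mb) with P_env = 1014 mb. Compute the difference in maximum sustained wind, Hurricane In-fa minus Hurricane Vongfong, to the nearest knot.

64 kt

Hurricane In-fa: ΔP = 145; V ≈ 6.51 × 145^0.65 ≈ 165.38 kt.
Hurricane Vongfong: ΔP = 68; V ≈ 6.51 × 68^0.65 ≈ 101.09 kt.
Difference ≈ 165.38 − 101.09 = 64.29 → 64 kt.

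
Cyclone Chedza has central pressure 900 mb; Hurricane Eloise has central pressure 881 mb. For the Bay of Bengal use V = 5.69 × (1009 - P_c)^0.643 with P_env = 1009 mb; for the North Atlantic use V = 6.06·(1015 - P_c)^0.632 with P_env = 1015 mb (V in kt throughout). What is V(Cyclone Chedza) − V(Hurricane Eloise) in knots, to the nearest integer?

Cyclone Chedza: ΔP = 109; V ≈ 5.69 × 109^0.643 ≈ 116.19 kt.
Hurricane Eloise: ΔP = 134; V ≈ 6.06 × 134^0.632 ≈ 133.91 kt.
Difference ≈ 116.19 − 133.91 = -17.72 → -18 kt.

-18 kt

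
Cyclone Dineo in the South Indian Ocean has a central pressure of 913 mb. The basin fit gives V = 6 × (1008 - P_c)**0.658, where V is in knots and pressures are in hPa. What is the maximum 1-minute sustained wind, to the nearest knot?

ΔP = 1008 − 913 = 95 mb.
95^0.658 ≈ 20.014.
V ≈ 6 × 20.014 ≈ 120.1 kt.

120 kt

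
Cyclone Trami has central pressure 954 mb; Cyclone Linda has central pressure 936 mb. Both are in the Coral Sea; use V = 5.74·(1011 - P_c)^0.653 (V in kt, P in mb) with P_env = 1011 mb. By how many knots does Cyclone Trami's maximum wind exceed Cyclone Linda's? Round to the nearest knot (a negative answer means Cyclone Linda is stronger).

-16 kt

Cyclone Trami: ΔP = 57; V ≈ 5.74 × 57^0.653 ≈ 80.44 kt.
Cyclone Linda: ΔP = 75; V ≈ 5.74 × 75^0.653 ≈ 96.23 kt.
Difference ≈ 80.44 − 96.23 = -15.79 → -16 kt.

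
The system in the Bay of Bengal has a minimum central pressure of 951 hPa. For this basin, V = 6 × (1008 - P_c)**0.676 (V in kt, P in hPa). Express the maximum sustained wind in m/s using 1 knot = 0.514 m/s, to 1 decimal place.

ΔP = 1008 − 951 = 57 hPa.
V ≈ 6 × 57^0.676 = 6 × 15.381 ≈ 92.283 kt.
92.283 × 0.514 ≈ 47.43 m/s → 47.4 m/s.

47.4 m/s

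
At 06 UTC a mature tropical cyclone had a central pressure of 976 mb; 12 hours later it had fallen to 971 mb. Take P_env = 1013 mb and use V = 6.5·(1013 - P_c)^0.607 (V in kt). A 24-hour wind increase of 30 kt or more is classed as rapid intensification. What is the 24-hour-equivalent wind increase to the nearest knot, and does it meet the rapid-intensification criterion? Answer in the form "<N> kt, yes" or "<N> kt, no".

V₁: ΔP = 37, V ≈ 6.5 × 37^0.607 ≈ 58.19 kt.
V₂: ΔP = 42, V ≈ 6.5 × 42^0.607 ≈ 62.84 kt.
ΔV over 12 h = 4.65 kt → 24 h equivalent = 4.65 × 24/12 ≈ 9.30 kt.
9 kt < 30 kt ⇒ not rapid intensification.

9 kt, no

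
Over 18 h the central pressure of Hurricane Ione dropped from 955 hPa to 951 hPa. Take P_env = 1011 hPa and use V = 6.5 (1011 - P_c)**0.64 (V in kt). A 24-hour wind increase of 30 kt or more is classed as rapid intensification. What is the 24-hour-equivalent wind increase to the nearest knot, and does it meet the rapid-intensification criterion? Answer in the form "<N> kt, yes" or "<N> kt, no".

V₁: ΔP = 56, V ≈ 6.5 × 56^0.64 ≈ 85.46 kt.
V₂: ΔP = 60, V ≈ 6.5 × 60^0.64 ≈ 89.32 kt.
ΔV over 18 h = 3.86 kt → 24 h equivalent = 3.86 × 24/18 ≈ 5.15 kt.
5 kt < 30 kt ⇒ not rapid intensification.

5 kt, no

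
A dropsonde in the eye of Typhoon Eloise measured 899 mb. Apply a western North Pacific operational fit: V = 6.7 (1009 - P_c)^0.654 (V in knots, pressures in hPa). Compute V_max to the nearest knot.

145 kt

ΔP = 1009 − 899 = 110 mb.
110^0.654 ≈ 21.631.
V ≈ 6.7 × 21.631 ≈ 144.9 kt.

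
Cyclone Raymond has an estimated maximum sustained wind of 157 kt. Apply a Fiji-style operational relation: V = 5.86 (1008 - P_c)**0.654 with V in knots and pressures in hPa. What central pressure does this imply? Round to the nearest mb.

855 mb

ΔP = (V / 5.86)^(1/0.654) = (157/5.86)^1.529.
157/5.86 = 26.792; 26.792^1.529 ≈ 152.58 mb.
P_c = 1008 − 152.58 = 855.42 ≈ 855 mb.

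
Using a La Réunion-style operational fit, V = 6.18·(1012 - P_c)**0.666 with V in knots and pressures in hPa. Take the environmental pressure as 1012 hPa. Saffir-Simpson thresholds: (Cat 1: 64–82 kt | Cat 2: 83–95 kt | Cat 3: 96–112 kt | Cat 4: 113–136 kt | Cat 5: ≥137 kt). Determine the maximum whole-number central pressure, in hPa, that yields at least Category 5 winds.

907 hPa

Category 5 begins at V = 137 kt.
Required ΔP = (137/6.18)^(1/0.666) = 22.168^1.502 ≈ 104.86 hPa.
P_c ≤ 1012 − 104.86 = 907.14, so the highest integer P_c is 907 hPa.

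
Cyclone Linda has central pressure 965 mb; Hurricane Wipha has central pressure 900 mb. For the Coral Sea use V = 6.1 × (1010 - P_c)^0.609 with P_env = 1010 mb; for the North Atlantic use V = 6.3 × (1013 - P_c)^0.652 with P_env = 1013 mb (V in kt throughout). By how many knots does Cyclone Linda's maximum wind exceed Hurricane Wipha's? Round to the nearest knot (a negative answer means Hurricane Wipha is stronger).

Cyclone Linda: ΔP = 45; V ≈ 6.1 × 45^0.609 ≈ 61.96 kt.
Hurricane Wipha: ΔP = 113; V ≈ 6.3 × 113^0.652 ≈ 137.39 kt.
Difference ≈ 61.96 − 137.39 = -75.43 → -75 kt.

-75 kt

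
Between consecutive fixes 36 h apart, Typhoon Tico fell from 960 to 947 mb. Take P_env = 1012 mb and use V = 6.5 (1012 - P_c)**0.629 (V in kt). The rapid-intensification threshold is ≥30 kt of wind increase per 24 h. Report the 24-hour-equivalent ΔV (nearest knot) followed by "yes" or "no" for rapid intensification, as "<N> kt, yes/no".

V₁: ΔP = 52, V ≈ 6.5 × 52^0.629 ≈ 78.03 kt.
V₂: ΔP = 65, V ≈ 6.5 × 65^0.629 ≈ 89.79 kt.
ΔV over 36 h = 11.76 kt → 24 h equivalent = 11.76 × 24/36 ≈ 7.84 kt.
8 kt < 30 kt ⇒ not rapid intensification.

8 kt, no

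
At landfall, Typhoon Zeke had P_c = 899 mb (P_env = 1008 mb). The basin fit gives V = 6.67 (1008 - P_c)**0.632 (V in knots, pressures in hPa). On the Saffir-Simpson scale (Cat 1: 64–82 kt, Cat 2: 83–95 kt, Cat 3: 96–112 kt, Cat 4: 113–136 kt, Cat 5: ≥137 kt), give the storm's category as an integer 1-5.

4

ΔP = 1008 − 899 = 109 mb.
V ≈ 6.67 × 109^0.632 = 6.67 × 19.39 ≈ 129 kt.
129 kt falls in the Category 4 band.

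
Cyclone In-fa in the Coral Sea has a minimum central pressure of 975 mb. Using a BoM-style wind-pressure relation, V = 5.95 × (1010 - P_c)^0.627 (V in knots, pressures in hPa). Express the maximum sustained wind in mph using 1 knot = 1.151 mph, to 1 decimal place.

63.6 mph

ΔP = 1010 − 975 = 35 mb.
V ≈ 5.95 × 35^0.627 = 5.95 × 9.292 ≈ 55.290 kt.
55.290 × 1.151 ≈ 63.64 mph → 63.6 mph.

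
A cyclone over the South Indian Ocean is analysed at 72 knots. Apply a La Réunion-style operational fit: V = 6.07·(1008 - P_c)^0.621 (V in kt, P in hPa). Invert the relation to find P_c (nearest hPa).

954 hPa

ΔP = (V / 6.07)^(1/0.621) = (72/6.07)^1.610.
72/6.07 = 11.862; 11.862^1.610 ≈ 53.67 hPa.
P_c = 1008 − 53.67 = 954.33 ≈ 954 hPa.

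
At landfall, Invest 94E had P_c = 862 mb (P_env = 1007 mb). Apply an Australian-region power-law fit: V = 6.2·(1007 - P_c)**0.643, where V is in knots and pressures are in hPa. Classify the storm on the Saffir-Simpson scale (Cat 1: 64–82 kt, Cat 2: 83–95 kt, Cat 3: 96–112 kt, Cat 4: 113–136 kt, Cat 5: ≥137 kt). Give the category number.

ΔP = 1007 − 862 = 145 mb.
V ≈ 6.2 × 145^0.643 = 6.2 × 24.53 ≈ 152 kt.
152 kt falls in the Category 5 band.

5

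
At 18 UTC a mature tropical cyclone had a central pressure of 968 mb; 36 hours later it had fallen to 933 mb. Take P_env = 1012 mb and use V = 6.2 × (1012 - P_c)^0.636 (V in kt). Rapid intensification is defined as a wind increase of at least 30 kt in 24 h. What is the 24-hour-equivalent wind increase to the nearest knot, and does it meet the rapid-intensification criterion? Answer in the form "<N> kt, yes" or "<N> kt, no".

21 kt, no

V₁: ΔP = 44, V ≈ 6.2 × 44^0.636 ≈ 68.81 kt.
V₂: ΔP = 79, V ≈ 6.2 × 79^0.636 ≈ 99.83 kt.
ΔV over 36 h = 31.02 kt → 24 h equivalent = 31.02 × 24/36 ≈ 20.68 kt.
21 kt < 30 kt ⇒ not rapid intensification.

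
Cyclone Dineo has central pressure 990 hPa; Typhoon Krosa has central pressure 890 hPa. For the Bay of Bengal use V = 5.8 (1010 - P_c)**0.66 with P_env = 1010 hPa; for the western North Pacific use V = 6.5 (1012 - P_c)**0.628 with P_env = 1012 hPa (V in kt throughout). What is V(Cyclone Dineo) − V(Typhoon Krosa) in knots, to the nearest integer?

Cyclone Dineo: ΔP = 20; V ≈ 5.8 × 20^0.66 ≈ 41.89 kt.
Typhoon Krosa: ΔP = 122; V ≈ 6.5 × 122^0.628 ≈ 132.78 kt.
Difference ≈ 41.89 − 132.78 = -90.89 → -91 kt.

-91 kt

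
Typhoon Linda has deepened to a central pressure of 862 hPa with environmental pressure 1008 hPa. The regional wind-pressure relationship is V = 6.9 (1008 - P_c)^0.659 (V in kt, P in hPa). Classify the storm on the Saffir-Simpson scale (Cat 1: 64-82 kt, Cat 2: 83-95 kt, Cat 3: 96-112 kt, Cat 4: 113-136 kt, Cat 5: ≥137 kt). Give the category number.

5

ΔP = 1008 − 862 = 146 hPa.
V ≈ 6.9 × 146^0.659 = 6.9 × 26.69 ≈ 184 kt.
184 kt falls in the Category 5 band.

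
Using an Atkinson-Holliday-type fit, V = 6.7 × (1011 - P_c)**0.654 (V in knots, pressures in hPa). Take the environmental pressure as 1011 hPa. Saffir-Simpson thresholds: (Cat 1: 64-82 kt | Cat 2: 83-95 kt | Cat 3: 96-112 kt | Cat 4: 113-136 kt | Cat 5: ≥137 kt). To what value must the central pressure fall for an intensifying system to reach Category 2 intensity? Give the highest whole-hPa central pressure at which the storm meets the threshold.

Category 2 begins at V = 83 kt.
Required ΔP = (83/6.7)^(1/0.654) = 12.388^1.529 ≈ 46.91 hPa.
P_c ≤ 1011 − 46.91 = 964.09, so the highest integer P_c is 964 hPa.

964 hPa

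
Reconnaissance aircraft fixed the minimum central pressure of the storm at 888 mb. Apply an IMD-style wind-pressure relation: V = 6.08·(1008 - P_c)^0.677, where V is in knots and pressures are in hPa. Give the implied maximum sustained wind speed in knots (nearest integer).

ΔP = 1008 − 888 = 120 mb.
120^0.677 ≈ 25.563.
V ≈ 6.08 × 25.563 ≈ 155.4 kt.

155 kt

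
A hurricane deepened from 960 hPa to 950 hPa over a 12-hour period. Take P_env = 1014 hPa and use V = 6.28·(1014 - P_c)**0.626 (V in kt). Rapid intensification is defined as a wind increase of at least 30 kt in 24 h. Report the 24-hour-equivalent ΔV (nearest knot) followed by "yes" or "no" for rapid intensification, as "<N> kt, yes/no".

V₁: ΔP = 54, V ≈ 6.28 × 54^0.626 ≈ 76.28 kt.
V₂: ΔP = 64, V ≈ 6.28 × 64^0.626 ≈ 84.85 kt.
ΔV over 12 h = 8.57 kt → 24 h equivalent = 8.57 × 24/12 ≈ 17.14 kt.
17 kt < 30 kt ⇒ not rapid intensification.

17 kt, no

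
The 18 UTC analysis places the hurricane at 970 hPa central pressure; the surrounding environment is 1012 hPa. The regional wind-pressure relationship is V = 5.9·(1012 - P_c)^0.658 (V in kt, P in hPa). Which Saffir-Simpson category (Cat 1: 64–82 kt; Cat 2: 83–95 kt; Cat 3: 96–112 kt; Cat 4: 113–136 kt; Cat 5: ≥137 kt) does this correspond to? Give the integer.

1

ΔP = 1012 − 970 = 42 hPa.
V ≈ 5.9 × 42^0.658 = 5.9 × 11.70 ≈ 69 kt.
69 kt falls in the Category 1 band.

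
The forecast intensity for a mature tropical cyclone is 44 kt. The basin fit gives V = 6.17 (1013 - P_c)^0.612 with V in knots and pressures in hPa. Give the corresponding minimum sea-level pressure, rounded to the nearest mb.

988 mb

ΔP = (V / 6.17)^(1/0.612) = (44/6.17)^1.634.
44/6.17 = 7.131; 7.131^1.634 ≈ 24.78 mb.
P_c = 1013 − 24.78 = 988.22 ≈ 988 mb.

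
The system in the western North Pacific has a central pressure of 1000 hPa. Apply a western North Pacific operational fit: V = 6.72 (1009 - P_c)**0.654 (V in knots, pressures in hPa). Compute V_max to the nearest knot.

ΔP = 1009 − 1000 = 9 hPa.
9^0.654 ≈ 4.208.
V ≈ 6.72 × 4.208 ≈ 28.3 kt.

28 kt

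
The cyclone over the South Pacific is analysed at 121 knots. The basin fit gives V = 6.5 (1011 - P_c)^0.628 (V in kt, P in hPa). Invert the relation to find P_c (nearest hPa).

906 hPa

ΔP = (V / 6.5)^(1/0.628) = (121/6.5)^1.592.
121/6.5 = 18.615; 18.615^1.592 ≈ 105.22 hPa.
P_c = 1011 − 105.22 = 905.78 ≈ 906 hPa.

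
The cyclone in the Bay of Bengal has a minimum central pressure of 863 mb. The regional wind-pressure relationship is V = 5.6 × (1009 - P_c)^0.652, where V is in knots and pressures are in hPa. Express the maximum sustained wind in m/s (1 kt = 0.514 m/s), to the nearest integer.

74 m/s

ΔP = 1009 − 863 = 146 mb.
V ≈ 5.6 × 146^0.652 = 5.6 × 25.773 ≈ 144.327 kt.
144.327 × 0.514 ≈ 74.18 m/s → 74 m/s.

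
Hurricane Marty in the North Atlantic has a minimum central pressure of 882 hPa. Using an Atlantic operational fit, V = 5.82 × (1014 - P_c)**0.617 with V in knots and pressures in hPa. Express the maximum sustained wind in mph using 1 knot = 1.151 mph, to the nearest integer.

ΔP = 1014 − 882 = 132 hPa.
V ≈ 5.82 × 132^0.617 = 5.82 × 20.342 ≈ 118.391 kt.
118.391 × 1.151 ≈ 136.27 mph → 136 mph.

136 mph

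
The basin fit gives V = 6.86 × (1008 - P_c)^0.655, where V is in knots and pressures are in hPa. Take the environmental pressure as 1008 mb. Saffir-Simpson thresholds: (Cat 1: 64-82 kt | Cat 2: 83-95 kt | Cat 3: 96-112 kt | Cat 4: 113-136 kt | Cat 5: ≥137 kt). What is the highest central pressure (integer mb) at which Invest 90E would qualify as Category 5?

911 mb

Category 5 begins at V = 137 kt.
Required ΔP = (137/6.86)^(1/0.655) = 19.971^1.527 ≈ 96.68 mb.
P_c ≤ 1008 − 96.68 = 911.32, so the highest integer P_c is 911 mb.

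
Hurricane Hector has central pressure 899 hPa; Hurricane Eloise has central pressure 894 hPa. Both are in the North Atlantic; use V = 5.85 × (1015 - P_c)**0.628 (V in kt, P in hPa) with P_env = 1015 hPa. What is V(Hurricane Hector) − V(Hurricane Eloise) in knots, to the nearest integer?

Hurricane Hector: ΔP = 116; V ≈ 5.85 × 116^0.628 ≈ 115.78 kt.
Hurricane Eloise: ΔP = 121; V ≈ 5.85 × 121^0.628 ≈ 118.89 kt.
Difference ≈ 115.78 − 118.89 = -3.11 → -3 kt.

-3 kt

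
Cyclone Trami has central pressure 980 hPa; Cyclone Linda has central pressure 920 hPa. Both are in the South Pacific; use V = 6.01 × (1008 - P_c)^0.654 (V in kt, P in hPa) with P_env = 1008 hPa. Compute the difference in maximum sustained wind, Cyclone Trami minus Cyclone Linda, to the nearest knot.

-59 kt

Cyclone Trami: ΔP = 28; V ≈ 6.01 × 28^0.654 ≈ 53.13 kt.
Cyclone Linda: ΔP = 88; V ≈ 6.01 × 88^0.654 ≈ 112.35 kt.
Difference ≈ 53.13 − 112.35 = -59.22 → -59 kt.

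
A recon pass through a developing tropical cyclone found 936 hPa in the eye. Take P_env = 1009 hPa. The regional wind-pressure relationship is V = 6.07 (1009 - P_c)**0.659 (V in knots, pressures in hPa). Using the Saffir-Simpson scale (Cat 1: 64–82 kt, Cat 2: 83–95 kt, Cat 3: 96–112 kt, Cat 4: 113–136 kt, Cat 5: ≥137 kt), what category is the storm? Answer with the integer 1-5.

3

ΔP = 1009 − 936 = 73 hPa.
V ≈ 6.07 × 73^0.659 = 6.07 × 16.90 ≈ 103 kt.
103 kt falls in the Category 3 band.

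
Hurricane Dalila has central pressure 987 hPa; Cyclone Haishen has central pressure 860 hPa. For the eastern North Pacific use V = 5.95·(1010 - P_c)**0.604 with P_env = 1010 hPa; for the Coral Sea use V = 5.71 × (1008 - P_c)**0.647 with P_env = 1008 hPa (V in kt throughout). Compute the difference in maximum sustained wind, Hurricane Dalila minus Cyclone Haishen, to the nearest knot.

Hurricane Dalila: ΔP = 23; V ≈ 5.95 × 23^0.604 ≈ 39.54 kt.
Cyclone Haishen: ΔP = 148; V ≈ 5.71 × 148^0.647 ≈ 144.81 kt.
Difference ≈ 39.54 − 144.81 = -105.27 → -105 kt.

-105 kt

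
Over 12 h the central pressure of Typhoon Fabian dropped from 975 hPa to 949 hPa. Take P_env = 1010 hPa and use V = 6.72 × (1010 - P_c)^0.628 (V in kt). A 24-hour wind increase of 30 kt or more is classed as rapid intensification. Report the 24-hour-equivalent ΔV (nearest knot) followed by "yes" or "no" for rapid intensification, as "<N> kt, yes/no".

V₁: ΔP = 35, V ≈ 6.72 × 35^0.628 ≈ 62.67 kt.
V₂: ΔP = 61, V ≈ 6.72 × 61^0.628 ≈ 88.83 kt.
ΔV over 12 h = 26.16 kt → 24 h equivalent = 26.16 × 24/12 ≈ 52.32 kt.
52 kt ≥ 30 kt ⇒ rapid intensification.

52 kt, yes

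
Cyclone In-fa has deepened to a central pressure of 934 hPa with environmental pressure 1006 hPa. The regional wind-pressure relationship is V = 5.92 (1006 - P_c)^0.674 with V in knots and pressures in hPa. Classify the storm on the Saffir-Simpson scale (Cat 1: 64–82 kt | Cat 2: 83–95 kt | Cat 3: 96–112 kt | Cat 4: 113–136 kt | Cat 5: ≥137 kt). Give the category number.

3

ΔP = 1006 − 934 = 72 hPa.
V ≈ 5.92 × 72^0.674 = 5.92 × 17.86 ≈ 106 kt.
106 kt falls in the Category 3 band.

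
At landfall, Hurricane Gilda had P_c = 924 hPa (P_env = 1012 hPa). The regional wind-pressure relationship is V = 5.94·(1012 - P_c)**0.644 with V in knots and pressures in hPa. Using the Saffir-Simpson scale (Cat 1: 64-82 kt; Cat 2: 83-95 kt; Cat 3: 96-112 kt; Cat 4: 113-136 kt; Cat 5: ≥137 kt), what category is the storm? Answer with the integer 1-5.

ΔP = 1012 − 924 = 88 hPa.
V ≈ 5.94 × 88^0.644 = 5.94 × 17.88 ≈ 106 kt.
106 kt falls in the Category 3 band.

3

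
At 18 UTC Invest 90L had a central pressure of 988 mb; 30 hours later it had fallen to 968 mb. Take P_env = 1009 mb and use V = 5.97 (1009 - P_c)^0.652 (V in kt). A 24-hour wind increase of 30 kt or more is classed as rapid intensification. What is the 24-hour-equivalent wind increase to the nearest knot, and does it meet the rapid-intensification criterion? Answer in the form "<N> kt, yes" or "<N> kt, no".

19 kt, no

V₁: ΔP = 21, V ≈ 5.97 × 21^0.652 ≈ 43.46 kt.
V₂: ΔP = 41, V ≈ 5.97 × 41^0.652 ≈ 67.22 kt.
ΔV over 30 h = 23.76 kt → 24 h equivalent = 23.76 × 24/30 ≈ 19.01 kt.
19 kt < 30 kt ⇒ not rapid intensification.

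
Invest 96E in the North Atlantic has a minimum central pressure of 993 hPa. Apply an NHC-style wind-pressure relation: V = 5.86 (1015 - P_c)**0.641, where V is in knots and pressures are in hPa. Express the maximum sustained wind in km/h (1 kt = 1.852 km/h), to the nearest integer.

79 km/h

ΔP = 1015 − 993 = 22 hPa.
V ≈ 5.86 × 22^0.641 = 5.86 × 7.253 ≈ 42.500 kt.
42.500 × 1.852 ≈ 78.71 km/h → 79 km/h.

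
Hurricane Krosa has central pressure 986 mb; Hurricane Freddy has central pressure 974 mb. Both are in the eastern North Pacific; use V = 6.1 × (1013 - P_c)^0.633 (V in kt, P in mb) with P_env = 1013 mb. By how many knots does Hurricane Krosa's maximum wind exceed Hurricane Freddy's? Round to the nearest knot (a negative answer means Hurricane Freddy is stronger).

-13 kt

Hurricane Krosa: ΔP = 27; V ≈ 6.1 × 27^0.633 ≈ 49.13 kt.
Hurricane Freddy: ΔP = 39; V ≈ 6.1 × 39^0.633 ≈ 62.01 kt.
Difference ≈ 49.13 − 62.01 = -12.88 → -13 kt.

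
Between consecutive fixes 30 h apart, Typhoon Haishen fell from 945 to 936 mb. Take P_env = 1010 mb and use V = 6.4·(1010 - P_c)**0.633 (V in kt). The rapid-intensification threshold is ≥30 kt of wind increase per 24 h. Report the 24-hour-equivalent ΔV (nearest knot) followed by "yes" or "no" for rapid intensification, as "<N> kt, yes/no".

V₁: ΔP = 65, V ≈ 6.4 × 65^0.633 ≈ 89.90 kt.
V₂: ΔP = 74, V ≈ 6.4 × 74^0.633 ≈ 97.59 kt.
ΔV over 30 h = 7.69 kt → 24 h equivalent = 7.69 × 24/30 ≈ 6.15 kt.
6 kt < 30 kt ⇒ not rapid intensification.

6 kt, no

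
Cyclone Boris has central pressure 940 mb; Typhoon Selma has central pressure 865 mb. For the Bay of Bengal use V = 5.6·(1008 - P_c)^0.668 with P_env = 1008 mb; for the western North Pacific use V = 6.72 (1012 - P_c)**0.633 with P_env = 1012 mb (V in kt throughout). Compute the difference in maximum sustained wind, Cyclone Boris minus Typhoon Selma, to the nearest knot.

Cyclone Boris: ΔP = 68; V ≈ 5.6 × 68^0.668 ≈ 93.82 kt.
Typhoon Selma: ΔP = 147; V ≈ 6.72 × 147^0.633 ≈ 158.23 kt.
Difference ≈ 93.82 − 158.23 = -64.41 → -64 kt.

-64 kt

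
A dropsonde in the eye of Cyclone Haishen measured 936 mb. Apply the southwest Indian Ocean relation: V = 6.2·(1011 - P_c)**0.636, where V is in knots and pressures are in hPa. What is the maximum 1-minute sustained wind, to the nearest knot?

ΔP = 1011 − 936 = 75 mb.
75^0.636 ≈ 15.579.
V ≈ 6.2 × 15.579 ≈ 96.6 kt.

97 kt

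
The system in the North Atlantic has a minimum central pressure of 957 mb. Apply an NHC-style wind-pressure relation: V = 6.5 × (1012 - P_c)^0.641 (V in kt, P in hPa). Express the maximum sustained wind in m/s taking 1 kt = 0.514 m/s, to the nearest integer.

ΔP = 1012 − 957 = 55 mb.
V ≈ 6.5 × 55^0.641 = 6.5 × 13.049 ≈ 84.818 kt.
84.818 × 0.514 ≈ 43.60 m/s → 44 m/s.

44 m/s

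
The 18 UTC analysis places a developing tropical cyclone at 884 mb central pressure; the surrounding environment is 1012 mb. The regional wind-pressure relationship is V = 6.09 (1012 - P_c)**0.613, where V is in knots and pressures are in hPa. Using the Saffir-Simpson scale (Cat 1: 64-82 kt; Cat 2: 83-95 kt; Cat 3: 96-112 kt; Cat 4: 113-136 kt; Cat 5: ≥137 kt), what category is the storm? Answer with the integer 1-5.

4

ΔP = 1012 − 884 = 128 mb.
V ≈ 6.09 × 128^0.613 = 6.09 × 19.58 ≈ 119 kt.
119 kt falls in the Category 4 band.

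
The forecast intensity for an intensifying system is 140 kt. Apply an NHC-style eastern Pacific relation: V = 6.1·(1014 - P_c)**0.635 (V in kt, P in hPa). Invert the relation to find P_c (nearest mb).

875 mb

ΔP = (V / 6.1)^(1/0.635) = (140/6.1)^1.575.
140/6.1 = 22.951; 22.951^1.575 ≈ 138.99 mb.
P_c = 1014 − 138.99 = 875.01 ≈ 875 mb.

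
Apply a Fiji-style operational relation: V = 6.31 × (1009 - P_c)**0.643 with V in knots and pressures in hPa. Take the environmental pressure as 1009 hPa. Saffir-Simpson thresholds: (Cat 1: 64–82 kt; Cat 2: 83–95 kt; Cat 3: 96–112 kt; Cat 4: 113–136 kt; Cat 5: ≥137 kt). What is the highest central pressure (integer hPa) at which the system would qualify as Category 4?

920 hPa

Category 4 begins at V = 113 kt.
Required ΔP = (113/6.31)^(1/0.643) = 17.908^1.555 ≈ 88.87 hPa.
P_c ≤ 1009 − 88.87 = 920.13, so the highest integer P_c is 920 hPa.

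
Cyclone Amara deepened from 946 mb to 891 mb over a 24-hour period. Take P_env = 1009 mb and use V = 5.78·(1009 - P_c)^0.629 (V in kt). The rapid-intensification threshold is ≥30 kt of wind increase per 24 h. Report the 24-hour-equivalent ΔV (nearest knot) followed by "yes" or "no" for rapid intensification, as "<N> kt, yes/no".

V₁: ΔP = 63, V ≈ 5.78 × 63^0.629 ≈ 78.29 kt.
V₂: ΔP = 118, V ≈ 5.78 × 118^0.629 ≈ 116.18 kt.
ΔV over 24 h = 37.89 kt → 24 h equivalent = 37.89 × 24/24 ≈ 37.89 kt.
38 kt ≥ 30 kt ⇒ rapid intensification.

38 kt, yes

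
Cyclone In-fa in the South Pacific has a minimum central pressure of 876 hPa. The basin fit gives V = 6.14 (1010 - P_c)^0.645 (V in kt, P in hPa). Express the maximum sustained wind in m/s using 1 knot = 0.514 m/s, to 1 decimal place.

ΔP = 1010 − 876 = 134 hPa.
V ≈ 6.14 × 134^0.645 = 6.14 × 23.550 ≈ 144.594 kt.
144.594 × 0.514 ≈ 74.32 m/s → 74.3 m/s.

74.3 m/s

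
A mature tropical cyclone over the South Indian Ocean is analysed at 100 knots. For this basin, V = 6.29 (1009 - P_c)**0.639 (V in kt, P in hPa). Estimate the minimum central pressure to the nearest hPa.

933 hPa

ΔP = (V / 6.29)^(1/0.639) = (100/6.29)^1.565.
100/6.29 = 15.898; 15.898^1.565 ≈ 75.87 hPa.
P_c = 1009 − 75.87 = 933.13 ≈ 933 hPa.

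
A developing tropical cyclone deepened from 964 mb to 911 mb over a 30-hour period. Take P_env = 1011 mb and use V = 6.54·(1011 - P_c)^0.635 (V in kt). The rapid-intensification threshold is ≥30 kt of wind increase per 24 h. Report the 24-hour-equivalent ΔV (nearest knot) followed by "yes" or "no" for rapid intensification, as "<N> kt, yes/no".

V₁: ΔP = 47, V ≈ 6.54 × 47^0.635 ≈ 75.40 kt.
V₂: ΔP = 100, V ≈ 6.54 × 100^0.635 ≈ 121.78 kt.
ΔV over 30 h = 46.38 kt → 24 h equivalent = 46.38 × 24/30 ≈ 37.10 kt.
37 kt ≥ 30 kt ⇒ rapid intensification.

37 kt, yes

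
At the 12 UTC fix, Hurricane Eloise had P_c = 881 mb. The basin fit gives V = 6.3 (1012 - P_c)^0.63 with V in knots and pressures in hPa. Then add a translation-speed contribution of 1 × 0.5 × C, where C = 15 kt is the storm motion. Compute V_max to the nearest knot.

ΔP = 1012 − 881 = 131 mb.
131^0.63 ≈ 21.572.
V ≈ 6.3 × 21.572 ≈ 135.9 kt.
Translation term: 1 × 0.5 × 15 = 7.5 kt.
Corrected V ≈ 143.4 kt → 143 kt.

143 kt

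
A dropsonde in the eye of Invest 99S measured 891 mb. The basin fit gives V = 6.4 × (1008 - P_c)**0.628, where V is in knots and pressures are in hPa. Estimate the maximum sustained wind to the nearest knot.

127 kt

ΔP = 1008 − 891 = 117 mb.
117^0.628 ≈ 19.899.
V ≈ 6.4 × 19.899 ≈ 127.4 kt.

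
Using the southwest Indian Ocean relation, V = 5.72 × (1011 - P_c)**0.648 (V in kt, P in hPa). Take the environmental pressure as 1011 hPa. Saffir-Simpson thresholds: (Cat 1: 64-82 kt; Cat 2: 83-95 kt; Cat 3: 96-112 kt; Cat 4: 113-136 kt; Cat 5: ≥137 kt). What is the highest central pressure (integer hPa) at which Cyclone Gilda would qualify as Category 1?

969 hPa

Category 1 begins at V = 64 kt.
Required ΔP = (64/5.72)^(1/0.648) = 11.189^1.543 ≈ 41.54 hPa.
P_c ≤ 1011 − 41.54 = 969.46, so the highest integer P_c is 969 hPa.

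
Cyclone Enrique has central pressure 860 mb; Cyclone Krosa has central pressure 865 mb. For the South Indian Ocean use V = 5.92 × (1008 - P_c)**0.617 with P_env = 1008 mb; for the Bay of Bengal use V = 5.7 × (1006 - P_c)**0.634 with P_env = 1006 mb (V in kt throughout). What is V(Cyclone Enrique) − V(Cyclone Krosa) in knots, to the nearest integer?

-2 kt

Cyclone Enrique: ΔP = 148; V ≈ 5.92 × 148^0.617 ≈ 129.23 kt.
Cyclone Krosa: ΔP = 141; V ≈ 5.7 × 141^0.634 ≈ 131.37 kt.
Difference ≈ 129.23 − 131.37 = -2.14 → -2 kt.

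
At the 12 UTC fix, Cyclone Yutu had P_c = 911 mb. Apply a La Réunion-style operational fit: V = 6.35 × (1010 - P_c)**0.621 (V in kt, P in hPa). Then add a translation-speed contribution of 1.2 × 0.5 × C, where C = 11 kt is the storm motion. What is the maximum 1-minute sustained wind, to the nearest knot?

117 kt

ΔP = 1010 − 911 = 99 mb.
99^0.621 ≈ 17.350.
V ≈ 6.35 × 17.350 ≈ 110.2 kt.
Translation term: 1.2 × 0.5 × 11 = 6.6 kt.
Corrected V ≈ 116.8 kt → 117 kt.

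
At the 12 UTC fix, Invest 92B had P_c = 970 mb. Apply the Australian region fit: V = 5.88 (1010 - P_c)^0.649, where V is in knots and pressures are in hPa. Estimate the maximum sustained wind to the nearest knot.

ΔP = 1010 − 970 = 40 mb.
40^0.649 ≈ 10.958.
V ≈ 5.88 × 10.958 ≈ 64.4 kt.

64 kt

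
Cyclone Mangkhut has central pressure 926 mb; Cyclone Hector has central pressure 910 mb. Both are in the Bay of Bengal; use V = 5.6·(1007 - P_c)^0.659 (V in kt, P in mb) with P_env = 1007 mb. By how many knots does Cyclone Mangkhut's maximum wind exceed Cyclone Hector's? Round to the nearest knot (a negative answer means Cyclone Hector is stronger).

-13 kt

Cyclone Mangkhut: ΔP = 81; V ≈ 5.6 × 81^0.659 ≈ 101.36 kt.
Cyclone Hector: ΔP = 97; V ≈ 5.6 × 97^0.659 ≈ 114.15 kt.
Difference ≈ 101.36 − 114.15 = -12.79 → -13 kt.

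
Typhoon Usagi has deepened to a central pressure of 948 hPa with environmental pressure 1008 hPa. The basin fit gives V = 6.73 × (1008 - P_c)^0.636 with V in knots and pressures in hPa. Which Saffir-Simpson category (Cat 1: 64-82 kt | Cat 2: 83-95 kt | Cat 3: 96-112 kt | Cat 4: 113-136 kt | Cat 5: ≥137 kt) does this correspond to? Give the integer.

2

ΔP = 1008 − 948 = 60 hPa.
V ≈ 6.73 × 60^0.636 = 6.73 × 13.52 ≈ 91 kt.
91 kt falls in the Category 2 band.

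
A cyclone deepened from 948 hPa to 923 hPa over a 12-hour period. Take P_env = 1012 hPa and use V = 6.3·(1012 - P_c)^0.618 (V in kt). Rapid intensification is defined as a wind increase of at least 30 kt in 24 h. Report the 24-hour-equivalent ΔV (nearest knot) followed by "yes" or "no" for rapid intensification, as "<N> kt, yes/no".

37 kt, yes

V₁: ΔP = 64, V ≈ 6.3 × 64^0.618 ≈ 82.33 kt.
V₂: ΔP = 89, V ≈ 6.3 × 89^0.618 ≈ 100.94 kt.
ΔV over 12 h = 18.61 kt → 24 h equivalent = 18.61 × 24/12 ≈ 37.22 kt.
37 kt ≥ 30 kt ⇒ rapid intensification.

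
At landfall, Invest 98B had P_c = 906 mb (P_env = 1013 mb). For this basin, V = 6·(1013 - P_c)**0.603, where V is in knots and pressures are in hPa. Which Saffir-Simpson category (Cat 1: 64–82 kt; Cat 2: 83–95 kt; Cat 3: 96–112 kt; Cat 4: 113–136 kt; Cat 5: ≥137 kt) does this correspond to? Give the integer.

3

ΔP = 1013 − 906 = 107 mb.
V ≈ 6 × 107^0.603 = 6 × 16.74 ≈ 100 kt.
100 kt falls in the Category 3 band.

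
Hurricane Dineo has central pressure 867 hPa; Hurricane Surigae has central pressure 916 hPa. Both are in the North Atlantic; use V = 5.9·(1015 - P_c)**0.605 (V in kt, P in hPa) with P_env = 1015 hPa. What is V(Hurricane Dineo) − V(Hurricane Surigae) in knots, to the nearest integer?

26 kt

Hurricane Dineo: ΔP = 148; V ≈ 5.9 × 148^0.605 ≈ 121.30 kt.
Hurricane Surigae: ΔP = 99; V ≈ 5.9 × 99^0.605 ≈ 95.11 kt.
Difference ≈ 121.30 − 95.11 = 26.19 → 26 kt.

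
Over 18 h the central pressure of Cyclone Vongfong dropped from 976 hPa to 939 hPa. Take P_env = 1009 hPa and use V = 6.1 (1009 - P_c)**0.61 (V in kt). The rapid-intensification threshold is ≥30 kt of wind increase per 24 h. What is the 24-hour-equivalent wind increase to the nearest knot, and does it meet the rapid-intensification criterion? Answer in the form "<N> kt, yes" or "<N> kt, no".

V₁: ΔP = 33, V ≈ 6.1 × 33^0.61 ≈ 51.48 kt.
V₂: ΔP = 70, V ≈ 6.1 × 70^0.61 ≈ 81.44 kt.
ΔV over 18 h = 29.96 kt → 24 h equivalent = 29.96 × 24/18 ≈ 39.95 kt.
40 kt ≥ 30 kt ⇒ rapid intensification.

40 kt, yes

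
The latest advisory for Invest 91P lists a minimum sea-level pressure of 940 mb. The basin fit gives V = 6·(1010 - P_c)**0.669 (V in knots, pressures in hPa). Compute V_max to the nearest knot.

ΔP = 1010 − 940 = 70 mb.
70^0.669 ≈ 17.154.
V ≈ 6 × 17.154 ≈ 102.9 kt.

103 kt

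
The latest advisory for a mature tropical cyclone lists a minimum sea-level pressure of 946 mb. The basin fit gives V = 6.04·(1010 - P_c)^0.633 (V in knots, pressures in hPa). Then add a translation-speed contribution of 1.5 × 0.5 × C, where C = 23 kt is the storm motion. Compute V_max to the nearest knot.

101 kt

ΔP = 1010 − 946 = 64 mb.
64^0.633 ≈ 13.910.
V ≈ 6.04 × 13.910 ≈ 84.0 kt.
Translation term: 1.5 × 0.5 × 23 = 17.25 kt.
Corrected V ≈ 101.25 kt → 101 kt.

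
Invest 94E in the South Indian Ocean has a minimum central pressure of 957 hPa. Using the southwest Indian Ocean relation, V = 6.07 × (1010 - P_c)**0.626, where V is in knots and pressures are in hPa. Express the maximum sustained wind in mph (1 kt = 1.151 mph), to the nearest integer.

84 mph

ΔP = 1010 − 957 = 53 hPa.
V ≈ 6.07 × 53^0.626 = 6.07 × 12.006 ≈ 72.876 kt.
72.876 × 1.151 ≈ 83.88 mph → 84 mph.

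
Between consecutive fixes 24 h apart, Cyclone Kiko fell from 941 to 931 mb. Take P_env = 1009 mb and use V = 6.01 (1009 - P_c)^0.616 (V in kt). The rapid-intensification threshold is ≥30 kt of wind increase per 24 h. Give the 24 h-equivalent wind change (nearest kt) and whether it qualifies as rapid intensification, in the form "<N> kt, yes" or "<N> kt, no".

7 kt, no

V₁: ΔP = 68, V ≈ 6.01 × 68^0.616 ≈ 80.85 kt.
V₂: ΔP = 78, V ≈ 6.01 × 78^0.616 ≈ 87.98 kt.
ΔV over 24 h = 7.13 kt → 24 h equivalent = 7.13 × 24/24 ≈ 7.13 kt.
7 kt < 30 kt ⇒ not rapid intensification.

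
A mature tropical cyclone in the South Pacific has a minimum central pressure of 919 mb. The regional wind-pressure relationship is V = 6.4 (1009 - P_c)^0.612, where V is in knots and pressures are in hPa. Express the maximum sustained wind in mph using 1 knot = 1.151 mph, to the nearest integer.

116 mph

ΔP = 1009 − 919 = 90 mb.
V ≈ 6.4 × 90^0.612 = 6.4 × 15.703 ≈ 100.502 kt.
100.502 × 1.151 ≈ 115.68 mph → 116 mph.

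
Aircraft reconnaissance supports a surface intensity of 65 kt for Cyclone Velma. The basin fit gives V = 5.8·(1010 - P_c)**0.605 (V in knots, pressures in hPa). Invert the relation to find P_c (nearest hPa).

956 hPa

ΔP = (V / 5.8)^(1/0.605) = (65/5.8)^1.653.
65/5.8 = 11.207; 11.207^1.653 ≈ 54.29 hPa.
P_c = 1010 − 54.29 = 955.71 ≈ 956 hPa.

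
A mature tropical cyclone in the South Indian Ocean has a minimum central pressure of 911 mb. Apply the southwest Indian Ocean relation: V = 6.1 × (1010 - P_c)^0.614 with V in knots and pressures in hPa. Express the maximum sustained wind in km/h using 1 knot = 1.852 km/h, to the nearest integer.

ΔP = 1010 − 911 = 99 mb.
V ≈ 6.1 × 99^0.614 = 6.1 × 16.800 ≈ 102.483 kt.
102.483 × 1.852 ≈ 189.80 km/h → 190 km/h.

190 km/h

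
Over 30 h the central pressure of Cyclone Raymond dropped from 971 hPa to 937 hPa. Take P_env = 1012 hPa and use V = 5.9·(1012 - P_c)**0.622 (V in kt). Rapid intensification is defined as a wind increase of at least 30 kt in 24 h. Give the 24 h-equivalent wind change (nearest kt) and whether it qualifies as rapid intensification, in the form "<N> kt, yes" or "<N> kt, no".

V₁: ΔP = 41, V ≈ 5.9 × 41^0.622 ≈ 59.43 kt.
V₂: ΔP = 75, V ≈ 5.9 × 75^0.622 ≈ 86.52 kt.
ΔV over 30 h = 27.09 kt → 24 h equivalent = 27.09 × 24/30 ≈ 21.67 kt.
22 kt < 30 kt ⇒ not rapid intensification.

22 kt, no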